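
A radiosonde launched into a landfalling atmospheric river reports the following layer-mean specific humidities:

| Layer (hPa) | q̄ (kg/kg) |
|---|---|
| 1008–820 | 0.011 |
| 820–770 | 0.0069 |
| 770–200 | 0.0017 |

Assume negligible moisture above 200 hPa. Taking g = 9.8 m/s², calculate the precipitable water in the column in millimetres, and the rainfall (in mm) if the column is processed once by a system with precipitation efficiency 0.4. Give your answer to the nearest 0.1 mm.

PW ≈ 34.5 mm; rainfall ≈ 13.8 mm

Precipitable water is the column-integrated vapour mass per unit area: PW = (1/g) Σ q̄ Δp, with q in kg/kg and Δp in Pa (1 kg/m² of water = 1 mm).
Layer 1008–820 hPa: Δp = 188 hPa = 18800 Pa, q̄ = 0.011 kg/kg → 0.011 × 18800 / 9.8 = 21.10 mm
Layer 820–770 hPa: Δp = 50 hPa = 5000 Pa, q̄ = 0.0069 kg/kg → 0.0069 × 5000 / 9.8 = 3.52 mm
Layer 770–200 hPa: Δp = 570 hPa = 57000 Pa, q̄ = 0.0017 kg/kg → 0.0017 × 57000 / 9.8 = 9.89 mm
PW = 21.10 + 3.52 + 9.89 = 34.51 ≈ 34.5 mm.
Rainfall = ε × PW = 0.4 × 34.5 = 13.8 mm.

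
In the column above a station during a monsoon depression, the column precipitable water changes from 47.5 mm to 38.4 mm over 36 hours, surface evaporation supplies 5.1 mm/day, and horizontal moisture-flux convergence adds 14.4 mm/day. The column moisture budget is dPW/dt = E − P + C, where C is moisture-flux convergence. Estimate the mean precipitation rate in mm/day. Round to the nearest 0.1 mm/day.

dPW/dt = (38.4 − 47.5) mm / (36/24 day) = -6.067 mm/day.
P = E + C − dPW/dt = 5.1 + (14.4) − (-6.067) = 25.6 mm/day.

P ≈ 25.6 mm/day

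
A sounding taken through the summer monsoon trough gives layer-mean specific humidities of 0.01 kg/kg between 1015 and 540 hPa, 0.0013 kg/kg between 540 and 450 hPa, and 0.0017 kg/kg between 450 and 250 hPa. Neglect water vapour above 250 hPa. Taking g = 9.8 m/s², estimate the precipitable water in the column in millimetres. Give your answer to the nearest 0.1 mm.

PW ≈ 53.1 mm

Precipitable water is the column-integrated vapour mass per unit area: PW = (1/g) Σ q̄ Δp, with q in kg/kg and Δp in Pa (1 kg/m² of water = 1 mm).
Layer 1015–540 hPa: Δp = 475 hPa = 47500 Pa, q̄ = 0.01 kg/kg → 0.01 × 47500 / 9.8 = 48.47 mm
Layer 540–450 hPa: Δp = 90 hPa = 9000 Pa, q̄ = 0.0013 kg/kg → 0.0013 × 9000 / 9.8 = 1.19 mm
Layer 450–250 hPa: Δp = 200 hPa = 20000 Pa, q̄ = 0.0017 kg/kg → 0.0017 × 20000 / 9.8 = 3.47 mm
PW = 48.47 + 1.19 + 3.47 = 53.13 ≈ 53.1 mm.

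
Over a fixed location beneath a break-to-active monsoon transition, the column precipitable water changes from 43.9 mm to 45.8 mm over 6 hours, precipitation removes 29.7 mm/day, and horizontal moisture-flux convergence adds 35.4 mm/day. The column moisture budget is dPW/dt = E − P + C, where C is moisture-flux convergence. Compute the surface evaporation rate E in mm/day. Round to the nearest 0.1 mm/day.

E ≈ 1.9 mm/day

dPW/dt = (45.8 − 43.9) mm / (6/24 day) = +7.600 mm/day.
E = dPW/dt + P − C = (+7.600) + 29.7 − (35.4) = 1.9 mm/day.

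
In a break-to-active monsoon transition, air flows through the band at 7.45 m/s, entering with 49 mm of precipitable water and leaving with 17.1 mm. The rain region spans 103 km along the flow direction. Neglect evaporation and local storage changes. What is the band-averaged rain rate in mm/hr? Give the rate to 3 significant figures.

R ≈ 8.31 mm/hr

Column moisture flux per unit crosswind length is F = V × PW.
Inflow: F_in = 7.45 × 49 = 365.05 mm·m/s
Outflow: F_out = 7.45 × 17.1 = 127.395 mm·m/s
Steady-state rate R = (F_in − F_out)/L = (365.05 − 127.395) / 103000 m = 2.307e-03 mm/s.
R = 2.307e-03 × 3600 = 8.31 mm/hr.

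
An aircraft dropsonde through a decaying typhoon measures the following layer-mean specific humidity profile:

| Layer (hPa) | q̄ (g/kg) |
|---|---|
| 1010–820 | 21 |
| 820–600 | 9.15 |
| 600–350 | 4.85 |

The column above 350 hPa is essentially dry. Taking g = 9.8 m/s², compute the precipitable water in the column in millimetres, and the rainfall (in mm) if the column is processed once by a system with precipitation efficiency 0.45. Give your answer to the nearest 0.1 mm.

PW ≈ 73.6 mm; rainfall ≈ 33.1 mm

Precipitable water is the column-integrated vapour mass per unit area: PW = (1/g) Σ q̄ Δp, with q in kg/kg and Δp in Pa (1 kg/m² of water = 1 mm).
Layer 1010–820 hPa: Δp = 190 hPa = 19000 Pa, q̄ = 0.021 kg/kg → 0.021 × 19000 / 9.8 = 40.71 mm
Layer 820–600 hPa: Δp = 220 hPa = 22000 Pa, q̄ = 0.00915 kg/kg → 0.00915 × 22000 / 9.8 = 20.54 mm
Layer 600–350 hPa: Δp = 250 hPa = 25000 Pa, q̄ = 0.00485 kg/kg → 0.00485 × 25000 / 9.8 = 12.37 mm
PW = 40.71 + 20.54 + 12.37 = 73.62 ≈ 73.6 mm.
Rainfall = ε × PW = 0.45 × 73.6 = 33.1 mm.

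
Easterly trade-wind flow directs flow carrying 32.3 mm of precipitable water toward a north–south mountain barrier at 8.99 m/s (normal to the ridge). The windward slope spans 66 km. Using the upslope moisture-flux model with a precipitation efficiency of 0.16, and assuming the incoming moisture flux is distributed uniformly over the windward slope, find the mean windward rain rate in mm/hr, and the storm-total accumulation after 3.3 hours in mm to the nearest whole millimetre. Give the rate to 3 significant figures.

Incoming column moisture flux per unit ridge length: F = V × PW = 8.99 × 32.3 = 290.377 mm·m/s.
Spread over the 66 km slope with efficiency ε = 0.16: R = ε·F/W = 0.16 × 290.377 / 66000 m = 7.039e-04 mm/s.
R = 7.039e-04 × 3600 = 2.53 mm/hr.
Over 3.3 h: total = 2.53 × 3.3 = 8.349 ≈ 8 mm.

R ≈ 2.53 mm/hr; total ≈ 8 mm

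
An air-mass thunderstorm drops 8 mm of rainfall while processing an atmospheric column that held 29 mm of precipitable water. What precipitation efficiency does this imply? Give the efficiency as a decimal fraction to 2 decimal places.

ε ≈ 0.28

ε = rainfall / PW = 8 / 29 = 0.28.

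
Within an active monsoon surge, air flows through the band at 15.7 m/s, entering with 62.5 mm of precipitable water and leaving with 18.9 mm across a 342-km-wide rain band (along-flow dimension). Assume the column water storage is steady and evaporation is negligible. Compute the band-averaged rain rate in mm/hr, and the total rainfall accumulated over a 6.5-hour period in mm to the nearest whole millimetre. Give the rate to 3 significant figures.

Column moisture flux per unit crosswind length is F = V × PW.
Inflow: F_in = 15.7 × 62.5 = 981.25 mm·m/s
Outflow: F_out = 15.7 × 18.9 = 296.73 mm·m/s
Steady-state rate R = (F_in − F_out)/L = (981.25 − 296.73) / 342000 m = 2.002e-03 mm/s.
R = 2.002e-03 × 3600 = 7.21 mm/hr.
Over 6.5 h: total = 7.21 × 6.5 = 46.865 ≈ 47 mm.

R ≈ 7.21 mm/hr; total ≈ 47 mm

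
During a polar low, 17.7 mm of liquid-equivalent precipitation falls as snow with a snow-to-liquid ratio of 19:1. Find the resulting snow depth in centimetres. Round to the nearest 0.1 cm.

Snow depth = liquid × ratio = 17.7 mm × 19 = 336.3 mm = 33.6 cm.

snow depth ≈ 33.6 cm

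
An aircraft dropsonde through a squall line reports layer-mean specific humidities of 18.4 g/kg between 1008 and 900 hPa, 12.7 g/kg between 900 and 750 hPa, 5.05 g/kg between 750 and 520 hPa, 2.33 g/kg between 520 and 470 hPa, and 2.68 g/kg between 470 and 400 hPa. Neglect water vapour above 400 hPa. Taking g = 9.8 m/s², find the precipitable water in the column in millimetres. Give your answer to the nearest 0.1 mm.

PW ≈ 54.7 mm

Precipitable water is the column-integrated vapour mass per unit area: PW = (1/g) Σ q̄ Δp, with q in kg/kg and Δp in Pa (1 kg/m² of water = 1 mm).
Layer 1008–900 hPa: Δp = 108 hPa = 10800 Pa, q̄ = 0.0184 kg/kg → 0.0184 × 10800 / 9.8 = 20.28 mm
Layer 900–750 hPa: Δp = 150 hPa = 15000 Pa, q̄ = 0.0127 kg/kg → 0.0127 × 15000 / 9.8 = 19.44 mm
Layer 750–520 hPa: Δp = 230 hPa = 23000 Pa, q̄ = 0.00505 kg/kg → 0.00505 × 23000 / 9.8 = 11.85 mm
Layer 520–470 hPa: Δp = 50 hPa = 5000 Pa, q̄ = 0.00233 kg/kg → 0.00233 × 5000 / 9.8 = 1.19 mm
Layer 470–400 hPa: Δp = 70 hPa = 7000 Pa, q̄ = 0.00268 kg/kg → 0.00268 × 7000 / 9.8 = 1.91 mm
PW = 20.28 + 19.44 + 11.85 + 1.19 + 1.91 = 54.67 ≈ 54.7 mm.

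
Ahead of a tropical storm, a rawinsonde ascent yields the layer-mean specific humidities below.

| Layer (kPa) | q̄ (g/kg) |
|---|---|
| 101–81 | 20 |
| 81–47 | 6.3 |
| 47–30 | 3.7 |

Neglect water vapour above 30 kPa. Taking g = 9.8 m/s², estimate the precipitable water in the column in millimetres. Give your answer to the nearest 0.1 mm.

Precipitable water is the column-integrated vapour mass per unit area: PW = (1/g) Σ q̄ Δp, with q in kg/kg and Δp in Pa (1 kg/m² of water = 1 mm).
Layer 101–81 kPa: Δp = 200 hPa = 20000 Pa, q̄ = 0.02 kg/kg → 0.02 × 20000 / 9.8 = 40.82 mm
Layer 81–47 kPa: Δp = 340 hPa = 34000 Pa, q̄ = 0.0063 kg/kg → 0.0063 × 34000 / 9.8 = 21.86 mm
Layer 47–30 kPa: Δp = 170 hPa = 17000 Pa, q̄ = 0.0037 kg/kg → 0.0037 × 17000 / 9.8 = 6.42 mm
PW = 40.82 + 21.86 + 6.42 = 69.10 ≈ 69.1 mm.

PW ≈ 69.1 mm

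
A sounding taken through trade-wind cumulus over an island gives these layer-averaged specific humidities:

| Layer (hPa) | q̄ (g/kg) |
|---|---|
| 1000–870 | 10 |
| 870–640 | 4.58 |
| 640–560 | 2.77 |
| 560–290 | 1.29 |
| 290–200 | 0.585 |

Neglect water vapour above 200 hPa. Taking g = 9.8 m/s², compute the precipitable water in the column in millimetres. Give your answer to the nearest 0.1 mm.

Precipitable water is the column-integrated vapour mass per unit area: PW = (1/g) Σ q̄ Δp, with q in kg/kg and Δp in Pa (1 kg/m² of water = 1 mm).
Layer 1000–870 hPa: Δp = 130 hPa = 13000 Pa, q̄ = 0.01 kg/kg → 0.01 × 13000 / 9.8 = 13.27 mm
Layer 870–640 hPa: Δp = 230 hPa = 23000 Pa, q̄ = 0.00458 kg/kg → 0.00458 × 23000 / 9.8 = 10.75 mm
Layer 640–560 hPa: Δp = 80 hPa = 8000 Pa, q̄ = 0.00277 kg/kg → 0.00277 × 8000 / 9.8 = 2.26 mm
Layer 560–290 hPa: Δp = 270 hPa = 27000 Pa, q̄ = 0.00129 kg/kg → 0.00129 × 27000 / 9.8 = 3.55 mm
Layer 290–200 hPa: Δp = 90 hPa = 9000 Pa, q̄ = 0.000585 kg/kg → 0.000585 × 9000 / 9.8 = 0.54 mm
PW = 13.27 + 10.75 + 2.26 + 3.55 + 0.54 = 30.37 ≈ 30.4 mm.

PW ≈ 30.4 mm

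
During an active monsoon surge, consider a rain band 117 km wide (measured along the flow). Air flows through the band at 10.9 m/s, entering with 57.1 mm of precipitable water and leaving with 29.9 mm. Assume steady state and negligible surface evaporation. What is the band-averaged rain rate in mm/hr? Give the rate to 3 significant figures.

R ≈ 9.12 mm/hr

Column moisture flux per unit crosswind length is F = V × PW.
Inflow: F_in = 10.9 × 57.1 = 622.39 mm·m/s
Outflow: F_out = 10.9 × 29.9 = 325.91 mm·m/s
Steady-state rate R = (F_in − F_out)/L = (622.39 − 325.91) / 117000 m = 2.534e-03 mm/s.
R = 2.534e-03 × 3600 = 9.12 mm/hr.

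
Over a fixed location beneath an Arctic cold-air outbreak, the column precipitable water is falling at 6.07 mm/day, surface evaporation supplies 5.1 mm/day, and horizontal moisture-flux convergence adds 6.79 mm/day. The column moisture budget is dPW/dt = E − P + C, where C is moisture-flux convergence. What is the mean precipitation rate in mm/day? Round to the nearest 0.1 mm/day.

dPW/dt = -6.07 mm/day.
P = E + C − dPW/dt = 5.1 + (6.79) − (-6.07) = 18.0 mm/day.

P ≈ 18.0 mm/day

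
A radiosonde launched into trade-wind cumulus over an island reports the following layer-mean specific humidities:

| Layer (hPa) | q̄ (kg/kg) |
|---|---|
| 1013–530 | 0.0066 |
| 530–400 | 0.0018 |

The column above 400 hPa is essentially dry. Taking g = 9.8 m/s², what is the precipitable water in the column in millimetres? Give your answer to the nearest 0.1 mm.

PW ≈ 34.9 mm

Precipitable water is the column-integrated vapour mass per unit area: PW = (1/g) Σ q̄ Δp, with q in kg/kg and Δp in Pa (1 kg/m² of water = 1 mm).
Layer 1013–530 hPa: Δp = 483 hPa = 48300 Pa, q̄ = 0.0066 kg/kg → 0.0066 × 48300 / 9.8 = 32.53 mm
Layer 530–400 hPa: Δp = 130 hPa = 13000 Pa, q̄ = 0.0018 kg/kg → 0.0018 × 13000 / 9.8 = 2.39 mm
PW = 32.53 + 2.39 = 34.92 ≈ 34.9 mm.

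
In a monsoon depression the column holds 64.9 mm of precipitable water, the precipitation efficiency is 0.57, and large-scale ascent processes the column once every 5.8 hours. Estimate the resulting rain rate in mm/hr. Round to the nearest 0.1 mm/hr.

R ≈ 6.4 mm/hr

Each overturning extracts ε × PW = 0.57 × 64.9 = 36.993 mm.
Rate = ε·PW / τ = 36.993 / 5.8 h = 6.4 mm/hr.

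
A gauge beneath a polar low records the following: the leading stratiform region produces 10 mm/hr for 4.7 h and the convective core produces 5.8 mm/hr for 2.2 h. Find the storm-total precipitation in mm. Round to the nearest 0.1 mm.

total ≈ 59.8 mm

Total = Σ Rᵢ Δtᵢ = 10 × 4.7 + 5.8 × 2.2
      = 47 + 12.76 = 59.8 mm.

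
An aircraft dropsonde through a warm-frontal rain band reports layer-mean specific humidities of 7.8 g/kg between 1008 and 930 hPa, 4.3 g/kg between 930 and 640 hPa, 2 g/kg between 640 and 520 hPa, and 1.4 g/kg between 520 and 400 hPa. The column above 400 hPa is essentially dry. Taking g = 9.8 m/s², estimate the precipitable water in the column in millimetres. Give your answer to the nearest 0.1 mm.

Precipitable water is the column-integrated vapour mass per unit area: PW = (1/g) Σ q̄ Δp, with q in kg/kg and Δp in Pa (1 kg/m² of water = 1 mm).
Layer 1008–930 hPa: Δp = 78 hPa = 7800 Pa, q̄ = 0.0078 kg/kg → 0.0078 × 7800 / 9.8 = 6.21 mm
Layer 930–640 hPa: Δp = 290 hPa = 29000 Pa, q̄ = 0.0043 kg/kg → 0.0043 × 29000 / 9.8 = 12.72 mm
Layer 640–520 hPa: Δp = 120 hPa = 12000 Pa, q̄ = 0.002 kg/kg → 0.002 × 12000 / 9.8 = 2.45 mm
Layer 520–400 hPa: Δp = 120 hPa = 12000 Pa, q̄ = 0.0014 kg/kg → 0.0014 × 12000 / 9.8 = 1.71 mm
PW = 6.21 + 12.72 + 2.45 + 1.71 = 23.09 ≈ 23.1 mm.

PW ≈ 23.1 mm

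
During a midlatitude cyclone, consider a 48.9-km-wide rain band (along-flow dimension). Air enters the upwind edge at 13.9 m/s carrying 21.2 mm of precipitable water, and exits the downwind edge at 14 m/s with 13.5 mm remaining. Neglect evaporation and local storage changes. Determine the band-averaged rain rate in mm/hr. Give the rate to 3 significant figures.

Column moisture flux per unit crosswind length is F = V × PW.
Inflow: F_in = 13.9 × 21.2 = 294.68 mm·m/s
Outflow: F_out = 14 × 13.5 = 189 mm·m/s
Steady-state rate R = (F_in − F_out)/L = (294.68 − 189) / 48900 m = 2.161e-03 mm/s.
R = 2.161e-03 × 3600 = 7.78 mm/hr.

R ≈ 7.78 mm/hr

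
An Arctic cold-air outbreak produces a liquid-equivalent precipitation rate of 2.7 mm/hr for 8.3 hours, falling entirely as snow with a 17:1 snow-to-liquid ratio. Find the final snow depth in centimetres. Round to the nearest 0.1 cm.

snow depth ≈ 38.1 cm

Liquid-equivalent depth = 2.7 × 8.3 = 22.41 mm.
Snow depth = 22.41 mm × 17 = 380.97 mm = 38.1 cm.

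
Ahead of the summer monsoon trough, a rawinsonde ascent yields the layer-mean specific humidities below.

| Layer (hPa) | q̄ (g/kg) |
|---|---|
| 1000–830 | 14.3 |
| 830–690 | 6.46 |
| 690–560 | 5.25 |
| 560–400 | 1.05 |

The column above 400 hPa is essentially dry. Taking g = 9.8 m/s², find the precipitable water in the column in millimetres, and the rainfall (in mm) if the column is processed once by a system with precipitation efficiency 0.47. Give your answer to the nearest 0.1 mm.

PW ≈ 42.7 mm; rainfall ≈ 20.1 mm

Precipitable water is the column-integrated vapour mass per unit area: PW = (1/g) Σ q̄ Δp, with q in kg/kg and Δp in Pa (1 kg/m² of water = 1 mm).
Layer 1000–830 hPa: Δp = 170 hPa = 17000 Pa, q̄ = 0.0143 kg/kg → 0.0143 × 17000 / 9.8 = 24.81 mm
Layer 830–690 hPa: Δp = 140 hPa = 14000 Pa, q̄ = 0.00646 kg/kg → 0.00646 × 14000 / 9.8 = 9.23 mm
Layer 690–560 hPa: Δp = 130 hPa = 13000 Pa, q̄ = 0.00525 kg/kg → 0.00525 × 13000 / 9.8 = 6.96 mm
Layer 560–400 hPa: Δp = 160 hPa = 16000 Pa, q̄ = 0.00105 kg/kg → 0.00105 × 16000 / 9.8 = 1.71 mm
PW = 24.81 + 9.23 + 6.96 + 1.71 = 42.71 ≈ 42.7 mm.
Rainfall = ε × PW = 0.47 × 42.7 = 20.1 mm.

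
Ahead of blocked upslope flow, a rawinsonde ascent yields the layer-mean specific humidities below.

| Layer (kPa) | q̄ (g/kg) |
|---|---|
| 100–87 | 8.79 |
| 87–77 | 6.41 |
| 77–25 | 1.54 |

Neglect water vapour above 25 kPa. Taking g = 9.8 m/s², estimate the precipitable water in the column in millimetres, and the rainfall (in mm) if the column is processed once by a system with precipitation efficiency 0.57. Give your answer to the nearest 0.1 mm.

PW ≈ 26.4 mm; rainfall ≈ 15.0 mm

Precipitable water is the column-integrated vapour mass per unit area: PW = (1/g) Σ q̄ Δp, with q in kg/kg and Δp in Pa (1 kg/m² of water = 1 mm).
Layer 100–87 kPa: Δp = 130 hPa = 13000 Pa, q̄ = 0.00879 kg/kg → 0.00879 × 13000 / 9.8 = 11.66 mm
Layer 87–77 kPa: Δp = 100 hPa = 10000 Pa, q̄ = 0.00641 kg/kg → 0.00641 × 10000 / 9.8 = 6.54 mm
Layer 77–25 kPa: Δp = 520 hPa = 52000 Pa, q̄ = 0.00154 kg/kg → 0.00154 × 52000 / 9.8 = 8.17 mm
PW = 11.66 + 6.54 + 8.17 = 26.37 ≈ 26.4 mm.
Rainfall = ε × PW = 0.57 × 26.4 = 15.0 mm.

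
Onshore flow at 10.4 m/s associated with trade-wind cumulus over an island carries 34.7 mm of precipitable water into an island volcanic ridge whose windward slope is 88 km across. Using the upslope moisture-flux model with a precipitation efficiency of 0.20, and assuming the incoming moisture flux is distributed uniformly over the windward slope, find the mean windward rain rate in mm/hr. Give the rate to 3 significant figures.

Incoming column moisture flux per unit ridge length: F = V × PW = 10.4 × 34.7 = 360.88 mm·m/s.
Spread over the 88 km slope with efficiency ε = 0.20: R = ε·F/W = 0.20 × 360.88 / 88000 m = 8.202e-04 mm/s.
R = 8.202e-04 × 3600 = 2.95 mm/hr.

R ≈ 2.95 mm/hr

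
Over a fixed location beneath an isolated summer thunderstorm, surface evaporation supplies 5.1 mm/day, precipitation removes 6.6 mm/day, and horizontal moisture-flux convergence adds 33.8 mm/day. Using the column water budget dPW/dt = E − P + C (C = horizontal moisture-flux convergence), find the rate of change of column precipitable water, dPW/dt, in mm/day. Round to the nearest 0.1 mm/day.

dPW/dt ≈ 32.3 mm/day

dPW/dt = E − P + C = 5.1 − 6.6 + (33.8) = 32.3 mm/day.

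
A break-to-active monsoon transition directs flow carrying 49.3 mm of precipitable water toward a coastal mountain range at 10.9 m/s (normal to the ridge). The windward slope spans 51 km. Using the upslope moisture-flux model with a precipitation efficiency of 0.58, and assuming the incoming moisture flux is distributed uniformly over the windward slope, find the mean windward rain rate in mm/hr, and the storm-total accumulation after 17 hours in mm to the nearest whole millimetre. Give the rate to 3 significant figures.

R ≈ 22.0 mm/hr; total ≈ 374 mm

Incoming column moisture flux per unit ridge length: F = V × PW = 10.9 × 49.3 = 537.37 mm·m/s.
Spread over the 51 km slope with efficiency ε = 0.58: R = ε·F/W = 0.58 × 537.37 / 51000 m = 6.111e-03 mm/s.
R = 6.111e-03 × 3600 = 22.0 mm/hr.
Over 17 h: total = 22.0 × 17 = 374 mm.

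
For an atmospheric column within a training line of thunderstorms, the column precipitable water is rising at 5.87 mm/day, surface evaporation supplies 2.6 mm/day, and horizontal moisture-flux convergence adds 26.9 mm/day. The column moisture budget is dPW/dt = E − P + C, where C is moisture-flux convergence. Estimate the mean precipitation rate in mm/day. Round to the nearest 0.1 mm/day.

dPW/dt = +5.87 mm/day.
P = E + C − dPW/dt = 2.6 + (26.9) − (+5.87) = 23.6 mm/day.

P ≈ 23.6 mm/day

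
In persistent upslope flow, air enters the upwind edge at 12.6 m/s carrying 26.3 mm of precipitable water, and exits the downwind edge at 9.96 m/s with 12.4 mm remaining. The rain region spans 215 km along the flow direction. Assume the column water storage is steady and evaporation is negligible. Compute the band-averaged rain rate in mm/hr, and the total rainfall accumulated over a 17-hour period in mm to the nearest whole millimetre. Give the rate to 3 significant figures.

Column moisture flux per unit crosswind length is F = V × PW.
Inflow: F_in = 12.6 × 26.3 = 331.38 mm·m/s
Outflow: F_out = 9.96 × 12.4 = 123.504 mm·m/s
Steady-state rate R = (F_in − F_out)/L = (331.38 − 123.504) / 215000 m = 9.669e-04 mm/s.
R = 9.669e-04 × 3600 = 3.48 mm/hr.
Over 17 h: total = 3.48 × 17 = 59.16 ≈ 59 mm.

R ≈ 3.48 mm/hr; total ≈ 59 mm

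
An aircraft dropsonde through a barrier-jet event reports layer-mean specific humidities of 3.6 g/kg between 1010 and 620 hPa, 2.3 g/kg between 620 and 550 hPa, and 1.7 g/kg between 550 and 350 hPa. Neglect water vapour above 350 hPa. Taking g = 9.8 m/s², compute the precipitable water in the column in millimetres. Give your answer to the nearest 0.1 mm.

Precipitable water is the column-integrated vapour mass per unit area: PW = (1/g) Σ q̄ Δp, with q in kg/kg and Δp in Pa (1 kg/m² of water = 1 mm).
Layer 1010–620 hPa: Δp = 390 hPa = 39000 Pa, q̄ = 0.0036 kg/kg → 0.0036 × 39000 / 9.8 = 14.33 mm
Layer 620–550 hPa: Δp = 70 hPa = 7000 Pa, q̄ = 0.0023 kg/kg → 0.0023 × 7000 / 9.8 = 1.64 mm
Layer 550–350 hPa: Δp = 200 hPa = 20000 Pa, q̄ = 0.0017 kg/kg → 0.0017 × 20000 / 9.8 = 3.47 mm
PW = 14.33 + 1.64 + 3.47 = 19.44 ≈ 19.4 mm.

PW ≈ 19.4 mm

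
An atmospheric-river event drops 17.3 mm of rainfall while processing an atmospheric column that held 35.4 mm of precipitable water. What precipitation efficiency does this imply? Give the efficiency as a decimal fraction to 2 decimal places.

ε = rainfall / PW = 17.3 / 35.4 = 0.49.

ε ≈ 0.49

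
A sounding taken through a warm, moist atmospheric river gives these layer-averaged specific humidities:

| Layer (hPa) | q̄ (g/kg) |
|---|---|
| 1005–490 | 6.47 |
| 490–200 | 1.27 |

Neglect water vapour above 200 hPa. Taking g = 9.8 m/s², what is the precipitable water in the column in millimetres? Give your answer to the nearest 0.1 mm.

Precipitable water is the column-integrated vapour mass per unit area: PW = (1/g) Σ q̄ Δp, with q in kg/kg and Δp in Pa (1 kg/m² of water = 1 mm).
Layer 1005–490 hPa: Δp = 515 hPa = 51500 Pa, q̄ = 0.00647 kg/kg → 0.00647 × 51500 / 9.8 = 34.00 mm
Layer 490–200 hPa: Δp = 290 hPa = 29000 Pa, q̄ = 0.00127 kg/kg → 0.00127 × 29000 / 9.8 = 3.76 mm
PW = 34.00 + 3.76 = 37.76 ≈ 37.8 mm.

PW ≈ 37.8 mm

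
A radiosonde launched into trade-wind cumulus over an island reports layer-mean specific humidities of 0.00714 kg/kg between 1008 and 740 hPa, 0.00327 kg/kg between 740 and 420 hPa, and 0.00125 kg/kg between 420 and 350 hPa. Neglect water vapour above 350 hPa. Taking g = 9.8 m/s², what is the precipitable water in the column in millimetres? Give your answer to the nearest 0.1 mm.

PW ≈ 31.1 mm

Precipitable water is the column-integrated vapour mass per unit area: PW = (1/g) Σ q̄ Δp, with q in kg/kg and Δp in Pa (1 kg/m² of water = 1 mm).
Layer 1008–740 hPa: Δp = 268 hPa = 26800 Pa, q̄ = 0.00714 kg/kg → 0.00714 × 26800 / 9.8 = 19.53 mm
Layer 740–420 hPa: Δp = 320 hPa = 32000 Pa, q̄ = 0.00327 kg/kg → 0.00327 × 32000 / 9.8 = 10.68 mm
Layer 420–350 hPa: Δp = 70 hPa = 7000 Pa, q̄ = 0.00125 kg/kg → 0.00125 × 7000 / 9.8 = 0.89 mm
PW = 19.53 + 10.68 + 0.89 = 31.10 ≈ 31.1 mm.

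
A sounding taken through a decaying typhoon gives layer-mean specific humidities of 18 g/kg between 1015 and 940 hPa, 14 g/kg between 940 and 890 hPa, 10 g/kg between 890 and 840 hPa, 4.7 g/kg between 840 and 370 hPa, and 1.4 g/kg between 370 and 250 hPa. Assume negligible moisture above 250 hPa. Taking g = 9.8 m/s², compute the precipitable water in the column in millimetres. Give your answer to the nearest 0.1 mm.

PW ≈ 50.3 mm

Precipitable water is the column-integrated vapour mass per unit area: PW = (1/g) Σ q̄ Δp, with q in kg/kg and Δp in Pa (1 kg/m² of water = 1 mm).
Layer 1015–940 hPa: Δp = 75 hPa = 7500 Pa, q̄ = 0.018 kg/kg → 0.018 × 7500 / 9.8 = 13.78 mm
Layer 940–890 hPa: Δp = 50 hPa = 5000 Pa, q̄ = 0.014 kg/kg → 0.014 × 5000 / 9.8 = 7.14 mm
Layer 890–840 hPa: Δp = 50 hPa = 5000 Pa, q̄ = 0.01 kg/kg → 0.01 × 5000 / 9.8 = 5.10 mm
Layer 840–370 hPa: Δp = 470 hPa = 47000 Pa, q̄ = 0.0047 kg/kg → 0.0047 × 47000 / 9.8 = 22.54 mm
Layer 370–250 hPa: Δp = 120 hPa = 12000 Pa, q̄ = 0.0014 kg/kg → 0.0014 × 12000 / 9.8 = 1.71 mm
PW = 13.78 + 7.14 + 5.10 + 22.54 + 1.71 = 50.27 ≈ 50.3 mm.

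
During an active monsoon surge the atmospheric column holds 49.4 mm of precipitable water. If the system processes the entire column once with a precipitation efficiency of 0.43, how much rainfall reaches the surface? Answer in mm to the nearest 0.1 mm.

rainfall ≈ 21.2 mm

Rainfall = ε × PW = 0.43 × 49.4 = 21.2 mm.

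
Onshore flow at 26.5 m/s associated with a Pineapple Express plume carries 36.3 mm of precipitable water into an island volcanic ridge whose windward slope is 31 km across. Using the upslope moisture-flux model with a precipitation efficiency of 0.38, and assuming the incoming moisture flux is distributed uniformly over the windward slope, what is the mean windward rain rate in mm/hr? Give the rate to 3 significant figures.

R ≈ 42.4 mm/hr

Incoming column moisture flux per unit ridge length: F = V × PW = 26.5 × 36.3 = 961.95 mm·m/s.
Spread over the 31 km slope with efficiency ε = 0.38: R = ε·F/W = 0.38 × 961.95 / 31000 m = 1.179e-02 mm/s.
R = 1.179e-02 × 3600 = 42.4 mm/hr.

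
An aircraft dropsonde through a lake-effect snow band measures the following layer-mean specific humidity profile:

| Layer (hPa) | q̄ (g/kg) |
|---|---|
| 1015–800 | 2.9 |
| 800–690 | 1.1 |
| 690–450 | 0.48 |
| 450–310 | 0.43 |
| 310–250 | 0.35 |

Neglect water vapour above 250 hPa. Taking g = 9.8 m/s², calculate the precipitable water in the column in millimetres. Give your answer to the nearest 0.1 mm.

PW ≈ 9.6 mm

Precipitable water is the column-integrated vapour mass per unit area: PW = (1/g) Σ q̄ Δp, with q in kg/kg and Δp in Pa (1 kg/m² of water = 1 mm).
Layer 1015–800 hPa: Δp = 215 hPa = 21500 Pa, q̄ = 0.0029 kg/kg → 0.0029 × 21500 / 9.8 = 6.36 mm
Layer 800–690 hPa: Δp = 110 hPa = 11000 Pa, q̄ = 0.0011 kg/kg → 0.0011 × 11000 / 9.8 = 1.23 mm
Layer 690–450 hPa: Δp = 240 hPa = 24000 Pa, q̄ = 0.00048 kg/kg → 0.00048 × 24000 / 9.8 = 1.18 mm
Layer 450–310 hPa: Δp = 140 hPa = 14000 Pa, q̄ = 0.00043 kg/kg → 0.00043 × 14000 / 9.8 = 0.61 mm
Layer 310–250 hPa: Δp = 60 hPa = 6000 Pa, q̄ = 0.00035 kg/kg → 0.00035 × 6000 / 9.8 = 0.21 mm
PW = 6.36 + 1.23 + 1.18 + 0.61 + 0.21 = 9.59 ≈ 9.6 mm.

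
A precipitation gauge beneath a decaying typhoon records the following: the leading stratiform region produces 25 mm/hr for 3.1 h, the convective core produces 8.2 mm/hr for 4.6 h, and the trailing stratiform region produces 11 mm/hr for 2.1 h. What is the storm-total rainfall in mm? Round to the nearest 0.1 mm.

total ≈ 138.3 mm

Total = Σ Rᵢ Δtᵢ = 25 × 3.1 + 8.2 × 4.6 + 11 × 2.1
      = 77.5 + 37.72 + 23.1 = 138.3 mm.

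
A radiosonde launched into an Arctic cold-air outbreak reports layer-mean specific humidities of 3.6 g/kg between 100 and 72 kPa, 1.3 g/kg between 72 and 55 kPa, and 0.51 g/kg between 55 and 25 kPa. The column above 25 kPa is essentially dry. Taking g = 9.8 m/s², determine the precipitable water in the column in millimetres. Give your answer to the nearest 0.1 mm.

PW ≈ 14.1 mm

Precipitable water is the column-integrated vapour mass per unit area: PW = (1/g) Σ q̄ Δp, with q in kg/kg and Δp in Pa (1 kg/m² of water = 1 mm).
Layer 100–72 kPa: Δp = 280 hPa = 28000 Pa, q̄ = 0.0036 kg/kg → 0.0036 × 28000 / 9.8 = 10.29 mm
Layer 72–55 kPa: Δp = 170 hPa = 17000 Pa, q̄ = 0.0013 kg/kg → 0.0013 × 17000 / 9.8 = 2.26 mm
Layer 55–25 kPa: Δp = 300 hPa = 30000 Pa, q̄ = 0.00051 kg/kg → 0.00051 × 30000 / 9.8 = 1.56 mm
PW = 10.29 + 2.26 + 1.56 = 14.11 ≈ 14.1 mm.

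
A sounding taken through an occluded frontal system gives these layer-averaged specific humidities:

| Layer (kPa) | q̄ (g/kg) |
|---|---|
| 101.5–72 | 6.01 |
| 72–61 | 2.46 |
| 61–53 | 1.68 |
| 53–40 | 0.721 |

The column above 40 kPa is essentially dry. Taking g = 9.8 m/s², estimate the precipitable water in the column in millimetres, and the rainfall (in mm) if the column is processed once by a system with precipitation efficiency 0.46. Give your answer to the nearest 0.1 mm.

PW ≈ 23.2 mm; rainfall ≈ 10.7 mm

Precipitable water is the column-integrated vapour mass per unit area: PW = (1/g) Σ q̄ Δp, with q in kg/kg and Δp in Pa (1 kg/m² of water = 1 mm).
Layer 101.5–72 kPa: Δp = 295 hPa = 29500 Pa, q̄ = 0.00601 kg/kg → 0.00601 × 29500 / 9.8 = 18.09 mm
Layer 72–61 kPa: Δp = 110 hPa = 11000 Pa, q̄ = 0.00246 kg/kg → 0.00246 × 11000 / 9.8 = 2.76 mm
Layer 61–53 kPa: Δp = 80 hPa = 8000 Pa, q̄ = 0.00168 kg/kg → 0.00168 × 8000 / 9.8 = 1.37 mm
Layer 53–40 kPa: Δp = 130 hPa = 13000 Pa, q̄ = 0.000721 kg/kg → 0.000721 × 13000 / 9.8 = 0.96 mm
PW = 18.09 + 2.76 + 1.37 + 0.96 = 23.18 ≈ 23.2 mm.
Rainfall = ε × PW = 0.46 × 23.2 = 10.7 mm.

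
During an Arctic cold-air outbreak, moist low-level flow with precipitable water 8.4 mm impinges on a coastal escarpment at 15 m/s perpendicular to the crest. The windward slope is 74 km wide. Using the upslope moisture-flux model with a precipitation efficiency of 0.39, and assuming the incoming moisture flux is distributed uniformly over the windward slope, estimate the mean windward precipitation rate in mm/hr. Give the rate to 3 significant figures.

R ≈ 2.39 mm/hr

Incoming column moisture flux per unit ridge length: F = V × PW = 15 × 8.4 = 126 mm·m/s.
Spread over the 74 km slope with efficiency ε = 0.39: R = ε·F/W = 0.39 × 126 / 74000 m = 6.641e-04 mm/s.
R = 6.641e-04 × 3600 = 2.39 mm/hr.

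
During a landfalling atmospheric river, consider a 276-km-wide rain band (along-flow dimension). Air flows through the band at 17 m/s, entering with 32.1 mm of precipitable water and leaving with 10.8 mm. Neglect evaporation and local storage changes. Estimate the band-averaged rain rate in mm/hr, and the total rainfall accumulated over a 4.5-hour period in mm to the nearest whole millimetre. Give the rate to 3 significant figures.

Column moisture flux per unit crosswind length is F = V × PW.
Inflow: F_in = 17 × 32.1 = 545.7 mm·m/s
Outflow: F_out = 17 × 10.8 = 183.6 mm·m/s
Steady-state rate R = (F_in − F_out)/L = (545.7 − 183.6) / 276000 m = 1.312e-03 mm/s.
R = 1.312e-03 × 3600 = 4.72 mm/hr.
Over 4.5 h: total = 4.72 × 4.5 = 21.24 ≈ 21 mm.

R ≈ 4.72 mm/hr; total ≈ 21 mm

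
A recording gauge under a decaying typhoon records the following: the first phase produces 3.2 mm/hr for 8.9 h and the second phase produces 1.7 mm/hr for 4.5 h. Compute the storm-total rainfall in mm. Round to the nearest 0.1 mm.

total ≈ 36.1 mm

Total = Σ Rᵢ Δtᵢ = 3.2 × 8.9 + 1.7 × 4.5
      = 28.48 + 7.65 = 36.1 mm.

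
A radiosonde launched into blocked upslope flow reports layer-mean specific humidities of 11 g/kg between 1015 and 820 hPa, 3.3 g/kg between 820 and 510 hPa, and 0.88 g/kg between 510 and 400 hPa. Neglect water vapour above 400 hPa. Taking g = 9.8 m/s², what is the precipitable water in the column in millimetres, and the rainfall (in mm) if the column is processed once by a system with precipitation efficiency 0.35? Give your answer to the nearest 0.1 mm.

PW ≈ 33.3 mm; rainfall ≈ 11.7 mm

Precipitable water is the column-integrated vapour mass per unit area: PW = (1/g) Σ q̄ Δp, with q in kg/kg and Δp in Pa (1 kg/m² of water = 1 mm).
Layer 1015–820 hPa: Δp = 195 hPa = 19500 Pa, q̄ = 0.011 kg/kg → 0.011 × 19500 / 9.8 = 21.89 mm
Layer 820–510 hPa: Δp = 310 hPa = 31000 Pa, q̄ = 0.0033 kg/kg → 0.0033 × 31000 / 9.8 = 10.44 mm
Layer 510–400 hPa: Δp = 110 hPa = 11000 Pa, q̄ = 0.00088 kg/kg → 0.00088 × 11000 / 9.8 = 0.99 mm
PW = 21.89 + 10.44 + 0.99 = 33.32 ≈ 33.3 mm.
Rainfall = ε × PW = 0.35 × 33.3 = 11.7 mm.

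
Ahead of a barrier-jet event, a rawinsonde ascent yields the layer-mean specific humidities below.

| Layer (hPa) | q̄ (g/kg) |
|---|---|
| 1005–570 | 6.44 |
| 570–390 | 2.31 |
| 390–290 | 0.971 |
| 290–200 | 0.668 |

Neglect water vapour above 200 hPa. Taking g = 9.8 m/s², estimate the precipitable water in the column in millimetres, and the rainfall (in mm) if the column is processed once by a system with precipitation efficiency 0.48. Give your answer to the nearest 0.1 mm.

PW ≈ 34.4 mm; rainfall ≈ 16.5 mm

Precipitable water is the column-integrated vapour mass per unit area: PW = (1/g) Σ q̄ Δp, with q in kg/kg and Δp in Pa (1 kg/m² of water = 1 mm).
Layer 1005–570 hPa: Δp = 435 hPa = 43500 Pa, q̄ = 0.00644 kg/kg → 0.00644 × 43500 / 9.8 = 28.59 mm
Layer 570–390 hPa: Δp = 180 hPa = 18000 Pa, q̄ = 0.00231 kg/kg → 0.00231 × 18000 / 9.8 = 4.24 mm
Layer 390–290 hPa: Δp = 100 hPa = 10000 Pa, q̄ = 0.000971 kg/kg → 0.000971 × 10000 / 9.8 = 0.99 mm
Layer 290–200 hPa: Δp = 90 hPa = 9000 Pa, q̄ = 0.000668 kg/kg → 0.000668 × 9000 / 9.8 = 0.61 mm
PW = 28.59 + 4.24 + 0.99 + 0.61 = 34.43 ≈ 34.4 mm.
Rainfall = ε × PW = 0.48 × 34.4 = 16.5 mm.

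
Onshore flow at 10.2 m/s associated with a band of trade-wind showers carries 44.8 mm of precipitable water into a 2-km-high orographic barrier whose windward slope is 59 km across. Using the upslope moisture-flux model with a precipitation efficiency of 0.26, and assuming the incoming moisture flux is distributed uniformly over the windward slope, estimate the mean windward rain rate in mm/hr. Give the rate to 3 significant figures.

Incoming column moisture flux per unit ridge length: F = V × PW = 10.2 × 44.8 = 456.96 mm·m/s.
Spread over the 59 km slope with efficiency ε = 0.26: R = ε·F/W = 0.26 × 456.96 / 59000 m = 2.014e-03 mm/s.
R = 2.014e-03 × 3600 = 7.25 mm/hr.

R ≈ 7.25 mm/hr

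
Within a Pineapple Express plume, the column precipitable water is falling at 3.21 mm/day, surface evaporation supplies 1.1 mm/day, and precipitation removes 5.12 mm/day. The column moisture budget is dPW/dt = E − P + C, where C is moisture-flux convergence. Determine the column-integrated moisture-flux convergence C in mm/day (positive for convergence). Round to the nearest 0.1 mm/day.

dPW/dt = -3.21 mm/day.
C = dPW/dt − E + P = (-3.21) − 1.1 + 5.12 = 0.8 mm/day.

C ≈ 0.8 mm/day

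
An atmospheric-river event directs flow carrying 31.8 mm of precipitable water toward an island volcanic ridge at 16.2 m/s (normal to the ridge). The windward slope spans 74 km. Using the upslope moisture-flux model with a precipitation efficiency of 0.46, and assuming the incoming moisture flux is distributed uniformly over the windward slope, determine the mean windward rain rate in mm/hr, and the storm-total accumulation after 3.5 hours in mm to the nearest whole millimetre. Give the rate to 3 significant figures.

Incoming column moisture flux per unit ridge length: F = V × PW = 16.2 × 31.8 = 515.16 mm·m/s.
Spread over the 74 km slope with efficiency ε = 0.46: R = ε·F/W = 0.46 × 515.16 / 74000 m = 3.202e-03 mm/s.
R = 3.202e-03 × 3600 = 11.5 mm/hr.
Over 3.5 h: total = 11.5 × 3.5 = 40.25 ≈ 40 mm.

R ≈ 11.5 mm/hr; total ≈ 40 mm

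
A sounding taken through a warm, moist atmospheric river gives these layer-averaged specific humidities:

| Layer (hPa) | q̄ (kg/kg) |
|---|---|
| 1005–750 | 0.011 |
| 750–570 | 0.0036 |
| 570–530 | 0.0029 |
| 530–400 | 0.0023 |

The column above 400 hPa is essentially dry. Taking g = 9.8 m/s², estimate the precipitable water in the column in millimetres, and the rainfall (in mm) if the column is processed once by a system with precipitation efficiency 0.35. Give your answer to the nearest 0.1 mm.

PW ≈ 39.5 mm; rainfall ≈ 13.8 mm

Precipitable water is the column-integrated vapour mass per unit area: PW = (1/g) Σ q̄ Δp, with q in kg/kg and Δp in Pa (1 kg/m² of water = 1 mm).
Layer 1005–750 hPa: Δp = 255 hPa = 25500 Pa, q̄ = 0.011 kg/kg → 0.011 × 25500 / 9.8 = 28.62 mm
Layer 750–570 hPa: Δp = 180 hPa = 18000 Pa, q̄ = 0.0036 kg/kg → 0.0036 × 18000 / 9.8 = 6.61 mm
Layer 570–530 hPa: Δp = 40 hPa = 4000 Pa, q̄ = 0.0029 kg/kg → 0.0029 × 4000 / 9.8 = 1.18 mm
Layer 530–400 hPa: Δp = 130 hPa = 13000 Pa, q̄ = 0.0023 kg/kg → 0.0023 × 13000 / 9.8 = 3.05 mm
PW = 28.62 + 6.61 + 1.18 + 3.05 = 39.46 ≈ 39.5 mm.
Rainfall = ε × PW = 0.35 × 39.5 = 13.8 mm.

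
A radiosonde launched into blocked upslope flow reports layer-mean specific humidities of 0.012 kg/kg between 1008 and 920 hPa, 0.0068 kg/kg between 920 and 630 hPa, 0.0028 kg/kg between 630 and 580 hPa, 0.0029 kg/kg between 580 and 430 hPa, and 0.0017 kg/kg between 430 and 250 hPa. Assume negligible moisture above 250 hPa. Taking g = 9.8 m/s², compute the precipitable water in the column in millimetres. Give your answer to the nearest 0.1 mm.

PW ≈ 39.9 mm

Precipitable water is the column-integrated vapour mass per unit area: PW = (1/g) Σ q̄ Δp, with q in kg/kg and Δp in Pa (1 kg/m² of water = 1 mm).
Layer 1008–920 hPa: Δp = 88 hPa = 8800 Pa, q̄ = 0.012 kg/kg → 0.012 × 8800 / 9.8 = 10.78 mm
Layer 920–630 hPa: Δp = 290 hPa = 29000 Pa, q̄ = 0.0068 kg/kg → 0.0068 × 29000 / 9.8 = 20.12 mm
Layer 630–580 hPa: Δp = 50 hPa = 5000 Pa, q̄ = 0.0028 kg/kg → 0.0028 × 5000 / 9.8 = 1.43 mm
Layer 580–430 hPa: Δp = 150 hPa = 15000 Pa, q̄ = 0.0029 kg/kg → 0.0029 × 15000 / 9.8 = 4.44 mm
Layer 430–250 hPa: Δp = 180 hPa = 18000 Pa, q̄ = 0.0017 kg/kg → 0.0017 × 18000 / 9.8 = 3.12 mm
PW = 10.78 + 20.12 + 1.43 + 4.44 + 3.12 = 39.89 ≈ 39.9 mm.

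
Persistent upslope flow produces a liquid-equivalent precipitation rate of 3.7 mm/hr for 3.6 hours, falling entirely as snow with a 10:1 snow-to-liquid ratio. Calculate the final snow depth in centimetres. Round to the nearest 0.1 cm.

Liquid-equivalent depth = 3.7 × 3.6 = 13.32 mm.
Snow depth = 13.32 mm × 10 = 133.2 mm = 13.3 cm.

snow depth ≈ 13.3 cm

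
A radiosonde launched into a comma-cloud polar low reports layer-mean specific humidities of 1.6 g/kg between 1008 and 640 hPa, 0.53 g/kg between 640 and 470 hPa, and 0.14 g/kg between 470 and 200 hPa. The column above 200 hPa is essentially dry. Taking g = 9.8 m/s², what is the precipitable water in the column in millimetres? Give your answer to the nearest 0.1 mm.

PW ≈ 7.3 mm

Precipitable water is the column-integrated vapour mass per unit area: PW = (1/g) Σ q̄ Δp, with q in kg/kg and Δp in Pa (1 kg/m² of water = 1 mm).
Layer 1008–640 hPa: Δp = 368 hPa = 36800 Pa, q̄ = 0.0016 kg/kg → 0.0016 × 36800 / 9.8 = 6.01 mm
Layer 640–470 hPa: Δp = 170 hPa = 17000 Pa, q̄ = 0.00053 kg/kg → 0.00053 × 17000 / 9.8 = 0.92 mm
Layer 470–200 hPa: Δp = 270 hPa = 27000 Pa, q̄ = 0.00014 kg/kg → 0.00014 × 27000 / 9.8 = 0.39 mm
PW = 6.01 + 0.92 + 0.39 = 7.32 ≈ 7.3 mm.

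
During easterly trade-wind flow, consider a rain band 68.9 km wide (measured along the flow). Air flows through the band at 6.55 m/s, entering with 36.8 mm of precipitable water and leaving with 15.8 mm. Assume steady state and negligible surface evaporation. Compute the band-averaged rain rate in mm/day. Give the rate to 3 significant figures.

R ≈ 172 mm/day

Column moisture flux per unit crosswind length is F = V × PW.
Inflow: F_in = 6.55 × 36.8 = 241.04 mm·m/s
Outflow: F_out = 6.55 × 15.8 = 103.49 mm·m/s
Steady-state rate R = (F_in − F_out)/L = (241.04 − 103.49) / 68900 m = 1.996e-03 mm/s.
R = 1.996e-03 × 3600 × 24 = 172 mm/day.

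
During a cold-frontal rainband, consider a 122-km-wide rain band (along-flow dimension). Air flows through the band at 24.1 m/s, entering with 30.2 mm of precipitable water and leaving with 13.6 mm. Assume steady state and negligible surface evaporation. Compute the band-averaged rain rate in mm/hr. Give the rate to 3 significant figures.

Column moisture flux per unit crosswind length is F = V × PW.
Inflow: F_in = 24.1 × 30.2 = 727.82 mm·m/s
Outflow: F_out = 24.1 × 13.6 = 327.76 mm·m/s
Steady-state rate R = (F_in − F_out)/L = (727.82 − 327.76) / 122000 m = 3.279e-03 mm/s.
R = 3.279e-03 × 3600 = 11.8 mm/hr.

R ≈ 11.8 mm/hr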